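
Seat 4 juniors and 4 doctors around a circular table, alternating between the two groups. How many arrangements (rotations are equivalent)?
Fix one of the juniors: (4-1)! ways for the remaining juniors, × 4! ways for the doctors = 6 × 24 = 144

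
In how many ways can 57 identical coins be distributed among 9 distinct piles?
C(57+9-1, 9-1) = C(65, 8) = 5047381560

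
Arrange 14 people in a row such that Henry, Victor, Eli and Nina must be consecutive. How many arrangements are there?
Treat the 4 as one block: (14-4+1)! × 4! = 39916800 × 24 = 958003200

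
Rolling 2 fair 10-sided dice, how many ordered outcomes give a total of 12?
Coefficient of x^12 in (x + x² + ... + x^10)^2. By inclusion-exclusion on dice exceeding 10: Σ_j (-1)^j C(2,j)·C(12-1-10j, 1) = C(2,0)·C(11,1) - C(2,1)·C(1,1) = 1·11 - 2·1 = 9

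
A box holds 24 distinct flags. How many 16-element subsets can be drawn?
C(24,16) = 24!/(16!×8!) = 735471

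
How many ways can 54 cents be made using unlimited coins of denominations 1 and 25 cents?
Coefficient of x^54 in 1/(1-x^1) · 1/(1-x^25). Use j coins of 25 for j = 0..⌊54/25⌋ = 2, the rest in 1s: 2 + 1 = 3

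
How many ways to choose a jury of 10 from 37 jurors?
C(37,10) = 37!/(10!×27!) = 348330136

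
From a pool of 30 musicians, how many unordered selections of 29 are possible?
C(30,29) = 30!/(29!×1!) = 30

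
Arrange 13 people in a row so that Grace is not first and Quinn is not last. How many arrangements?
By inclusion-exclusion: 13! - 2×(13-1)! + (13-2)! = 6227020800 - 958003200 + 39916800 = 5308934400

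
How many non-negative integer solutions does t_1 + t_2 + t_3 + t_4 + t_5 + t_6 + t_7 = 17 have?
C(17+7-1, 7-1) = C(23, 6) = 100947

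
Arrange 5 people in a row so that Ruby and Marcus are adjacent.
Treat as block: (5-1)! × 2! = 24 × 2 = 48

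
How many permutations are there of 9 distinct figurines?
9! = 362880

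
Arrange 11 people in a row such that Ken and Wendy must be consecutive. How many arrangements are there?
Treat the 2 as one block: (11-2+1)! × 2! = 3628800 × 2 = 7257600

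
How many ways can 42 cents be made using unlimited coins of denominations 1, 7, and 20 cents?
Coefficient of x^42 in 1/(1-x^1) · 1/(1-x^7) · 1/(1-x^20). Case on j = number of 20-cent coins (j = 0..2); remainder r = 42 - 20j is made from {1,7} in ⌊r/7⌋+1 ways. r = 42, 22, 2 → 7 + 4 + 1 = 12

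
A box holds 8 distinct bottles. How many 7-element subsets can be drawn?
C(8,7) = 8!/(7!×1!) = 8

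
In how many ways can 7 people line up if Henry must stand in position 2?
Fix one position: (7-1)! = 720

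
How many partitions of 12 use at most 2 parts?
By conjugation, equals partitions of 12 into parts ≤ 2. Let r_j(i) = number of partitions of i into parts ≤ j, for i = 0..12. r_1(i) = 1 for all i; r_j(i) = r_{j-1}(i) + r_j(i-j). Rows j = 2..2: ≤2: 1 1 2 2 3 3 4 4 5 5 6 6 7. r_2(12) = 7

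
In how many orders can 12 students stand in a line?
12! = 479001600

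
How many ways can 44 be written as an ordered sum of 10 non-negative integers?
C(44+10-1, 10-1) = C(53, 9) = 4431613550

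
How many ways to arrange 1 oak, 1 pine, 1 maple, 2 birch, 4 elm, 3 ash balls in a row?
12! / (1! × 1! × 1! × 2! × 4! × 3!) = 1663200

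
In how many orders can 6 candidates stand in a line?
6! = 720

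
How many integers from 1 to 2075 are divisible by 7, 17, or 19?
⌊2075/7⌋+⌊2075/17⌋+⌊2075/19⌋ - ⌊2075/119⌋-⌊2075/133⌋-⌊2075/323⌋ + ⌊2075/2261⌋ = 296+122+109 - 17-15-6 + 0 = 489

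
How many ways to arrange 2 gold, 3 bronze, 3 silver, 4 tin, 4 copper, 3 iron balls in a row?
19! / (2! × 3! × 3! × 4! × 4! × 3!) = 488864376000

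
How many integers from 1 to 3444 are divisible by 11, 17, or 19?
⌊3444/11⌋+⌊3444/17⌋+⌊3444/19⌋ - ⌊3444/187⌋-⌊3444/209⌋-⌊3444/323⌋ + ⌊3444/3553⌋ = 313+202+181 - 18-16-10 + 0 = 652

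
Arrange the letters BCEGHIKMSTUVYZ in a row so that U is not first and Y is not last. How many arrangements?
By inclusion-exclusion: 14! - 2×(14-1)! + (14-2)! = 87178291200 - 12454041600 + 479001600 = 75203251200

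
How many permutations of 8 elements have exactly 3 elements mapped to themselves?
Choose the 3 fixed points C(8,3) = 56, derange the rest: !5 = Σ_{j=0}^{5} (-1)^j·5!/j! = 120 - 120 + 60 - 20 + 5 - 1 = 44. Product = 56 × 44 = 2464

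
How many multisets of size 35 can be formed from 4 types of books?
C(35+4-1, 4-1) = C(38, 3) = 8436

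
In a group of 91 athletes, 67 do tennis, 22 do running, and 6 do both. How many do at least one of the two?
|A∪B| = |A| + |B| - |A∩B| = 67 + 22 - 6 = 83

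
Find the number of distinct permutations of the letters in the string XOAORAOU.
8! / (2! × 3! × 1! × 1! × 1!) = 3360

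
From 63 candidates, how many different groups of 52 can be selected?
C(63,52) = 63!/(52!×11!) = 615790256823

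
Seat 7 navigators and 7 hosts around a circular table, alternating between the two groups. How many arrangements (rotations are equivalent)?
Fix one of the navigators: (7-1)! ways for the remaining navigators, × 7! ways for the hosts = 720 × 5040 = 3628800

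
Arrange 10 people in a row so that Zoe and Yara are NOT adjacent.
Total - adjacent = 10! - (10-1)!×2 = 3628800 - 725760 = 2903040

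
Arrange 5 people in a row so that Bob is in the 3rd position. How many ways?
Fix one position: (5-1)! = 24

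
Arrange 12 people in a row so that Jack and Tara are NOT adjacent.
Total - adjacent = 12! - (12-1)!×2 = 479001600 - 79833600 = 399168000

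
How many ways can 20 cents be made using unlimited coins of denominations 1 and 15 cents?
Coefficient of x^20 in 1/(1-x^1) · 1/(1-x^15). Use j coins of 15 for j = 0..⌊20/15⌋ = 1, the rest in 1s: 1 + 1 = 2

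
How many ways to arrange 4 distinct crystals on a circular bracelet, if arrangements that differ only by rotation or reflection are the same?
(4-1)!/2 = 6/2 = 3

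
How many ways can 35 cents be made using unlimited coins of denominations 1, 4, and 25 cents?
Coefficient of x^35 in 1/(1-x^1) · 1/(1-x^4) · 1/(1-x^25). Case on j = number of 25-cent coins (j = 0..1); remainder r = 35 - 25j is made from {1,4} in ⌊r/4⌋+1 ways. r = 35, 10 → 9 + 3 = 12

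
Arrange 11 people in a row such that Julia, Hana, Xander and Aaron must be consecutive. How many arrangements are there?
Treat the 4 as one block: (11-4+1)! × 4! = 40320 × 24 = 967680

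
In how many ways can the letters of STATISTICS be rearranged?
10! / (3! × 3! × 1! × 2! × 1!) = 50400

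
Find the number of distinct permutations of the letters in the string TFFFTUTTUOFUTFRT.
16! / (1! × 1! × 3! × 5! × 6!) = 40360320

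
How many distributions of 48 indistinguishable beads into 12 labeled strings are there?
C(48+12-1, 12-1) = C(59, 11) = 279871768995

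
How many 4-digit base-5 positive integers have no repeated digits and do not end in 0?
Last digit: 4 nonzero choices. First digit: 3 (nonzero, ≠last). Middle 2: P(3,2) = 6. Total = 72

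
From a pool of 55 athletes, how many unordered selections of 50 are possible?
C(55,50) = 55!/(50!×5!) = 3478761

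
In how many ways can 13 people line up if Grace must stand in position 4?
Fix one position: (13-1)! = 479001600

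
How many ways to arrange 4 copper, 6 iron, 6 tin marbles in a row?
16! / (4! × 6! × 6!) = 1681680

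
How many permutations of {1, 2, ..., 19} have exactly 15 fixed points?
Choose the 15 fixed points C(19,15) = 3876, derange the rest: !4 = Σ_{j=0}^{4} (-1)^j·4!/j! = 24 - 24 + 12 - 4 + 1 = 9. Product = 3876 × 9 = 34884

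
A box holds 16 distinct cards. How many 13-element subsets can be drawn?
C(16,13) = 16!/(13!×3!) = 560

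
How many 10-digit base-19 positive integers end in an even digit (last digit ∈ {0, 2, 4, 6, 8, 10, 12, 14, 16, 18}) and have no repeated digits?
Last∈{0,2,4,6,8,10,12,14,16,18}. Last=0: 17643225600. Last nonzero: 9×17×P(17,8) = 149967417600. Total = 167610643200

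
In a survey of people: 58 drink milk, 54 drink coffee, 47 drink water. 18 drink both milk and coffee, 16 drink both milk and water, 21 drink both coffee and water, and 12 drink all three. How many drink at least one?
|A∪B∪C| = 58+54+47-18-16-21+12 = 116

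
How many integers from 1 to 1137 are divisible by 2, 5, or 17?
⌊1137/2⌋+⌊1137/5⌋+⌊1137/17⌋ - ⌊1137/10⌋-⌊1137/34⌋-⌊1137/85⌋ + ⌊1137/170⌋ = 568+227+66 - 113-33-13 + 6 = 708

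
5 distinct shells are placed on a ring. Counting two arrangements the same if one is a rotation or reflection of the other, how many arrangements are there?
(5-1)!/2 = 24/2 = 12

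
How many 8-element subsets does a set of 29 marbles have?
C(29,8) = 29!/(8!×21!) = 4292145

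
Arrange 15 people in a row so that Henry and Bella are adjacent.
Treat as block: (15-1)! × 2! = 87178291200 × 2 = 174356582400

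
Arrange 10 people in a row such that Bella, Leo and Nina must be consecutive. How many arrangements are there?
Treat the 3 as one block: (10-3+1)! × 3! = 40320 × 6 = 241920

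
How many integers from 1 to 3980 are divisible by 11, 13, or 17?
⌊3980/11⌋+⌊3980/13⌋+⌊3980/17⌋ - ⌊3980/143⌋-⌊3980/187⌋-⌊3980/221⌋ + ⌊3980/2431⌋ = 361+306+234 - 27-21-18 + 1 = 836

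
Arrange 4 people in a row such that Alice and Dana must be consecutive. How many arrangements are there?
Treat the 2 as one block: (4-2+1)! × 2! = 6 × 2 = 12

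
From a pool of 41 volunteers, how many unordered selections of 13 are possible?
C(41,13) = 41!/(13!×28!) = 17620076360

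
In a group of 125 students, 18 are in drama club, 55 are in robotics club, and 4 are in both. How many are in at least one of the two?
|A∪B| = |A| + |B| - |A∩B| = 18 + 55 - 4 = 69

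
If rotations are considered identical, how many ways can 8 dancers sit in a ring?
Circular: fix one position, arrange the rest. (8-1)! = 5040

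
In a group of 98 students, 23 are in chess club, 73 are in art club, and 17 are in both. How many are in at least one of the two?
|A∪B| = |A| + |B| - |A∩B| = 23 + 73 - 17 = 79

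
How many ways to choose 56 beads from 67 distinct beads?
C(67,56) = 67!/(56!×11!) = 1285063345176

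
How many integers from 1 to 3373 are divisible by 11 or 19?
⌊3373/11⌋ + ⌊3373/19⌋ - ⌊3373/209⌋ = 306 + 177 - 16 = 467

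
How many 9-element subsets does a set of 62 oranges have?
C(62,9) = 62!/(9!×53!) = 20286591270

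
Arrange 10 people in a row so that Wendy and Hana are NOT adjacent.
Total - adjacent = 10! - (10-1)!×2 = 3628800 - 725760 = 2903040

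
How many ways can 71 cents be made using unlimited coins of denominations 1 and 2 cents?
Coefficient of x^71 in 1/(1-x^1) · 1/(1-x^2). Use j coins of 2 for j = 0..⌊71/2⌋ = 35, the rest in 1s: 35 + 1 = 36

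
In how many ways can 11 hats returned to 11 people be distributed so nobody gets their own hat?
!11 = Σ_{j=0}^{11} (-1)^j·11!/j! = 39916800 - 39916800 + 19958400 - 6652800 + 1663200 - 332640 + 55440 - 7920 + 990 - 110 + 11 - 1 = 14684570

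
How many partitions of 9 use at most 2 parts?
By conjugation, equals partitions of 9 into parts ≤ 2. Let r_j(i) = number of partitions of i into parts ≤ j, for i = 0..9. r_1(i) = 1 for all i; r_j(i) = r_{j-1}(i) + r_j(i-j). Rows j = 2..2: ≤2: 1 1 2 2 3 3 4 4 5 5. r_2(9) = 5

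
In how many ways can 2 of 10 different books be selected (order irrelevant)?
C(10,2) = 10!/(2!×8!) = 45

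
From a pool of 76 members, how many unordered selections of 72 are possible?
C(76,72) = 76!/(72!×4!) = 1282975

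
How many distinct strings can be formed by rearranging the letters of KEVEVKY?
7! / (2! × 2! × 1! × 2!) = 630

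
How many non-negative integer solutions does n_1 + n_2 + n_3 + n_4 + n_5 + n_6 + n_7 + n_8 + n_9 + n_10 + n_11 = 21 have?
C(21+11-1, 11-1) = C(31, 10) = 44352165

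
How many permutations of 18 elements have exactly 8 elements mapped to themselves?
Choose the 8 fixed points C(18,8) = 43758, derange the rest: !10 = Σ_{j=0}^{10} (-1)^j·10!/j! = 3628800 - 3628800 + 1814400 - 604800 + 151200 - 30240 + 5040 - 720 + 90 - 10 + 1 = 1334961. Product = 43758 × 1334961 = 58415223438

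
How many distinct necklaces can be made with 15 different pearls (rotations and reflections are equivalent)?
(15-1)!/2 = 87178291200/2 = 43589145600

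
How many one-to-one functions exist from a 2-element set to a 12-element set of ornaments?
P(12,2) = 12!/(12-2)! = 132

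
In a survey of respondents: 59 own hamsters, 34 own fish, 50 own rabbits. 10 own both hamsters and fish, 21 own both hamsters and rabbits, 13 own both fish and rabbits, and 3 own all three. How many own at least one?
|A∪B∪C| = 59+34+50-10-21-13+3 = 102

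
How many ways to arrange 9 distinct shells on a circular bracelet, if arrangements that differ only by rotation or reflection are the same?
(9-1)!/2 = 40320/2 = 20160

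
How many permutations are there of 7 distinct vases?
7! = 5040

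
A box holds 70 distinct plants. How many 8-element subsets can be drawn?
C(70,8) = 70!/(8!×62!) = 9440350920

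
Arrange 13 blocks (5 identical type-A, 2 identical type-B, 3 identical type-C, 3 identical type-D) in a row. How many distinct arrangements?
13! / (5! × 2! × 3! × 3!) = 720720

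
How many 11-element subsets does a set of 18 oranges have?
C(18,11) = 18!/(11!×7!) = 31824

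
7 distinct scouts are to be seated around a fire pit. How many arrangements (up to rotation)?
Circular: fix one position, arrange the rest. (7-1)! = 720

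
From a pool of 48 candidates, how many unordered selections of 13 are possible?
C(48,13) = 48!/(13!×35!) = 192928249296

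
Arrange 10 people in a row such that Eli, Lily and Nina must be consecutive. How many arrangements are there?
Treat the 3 as one block: (10-3+1)! × 3! = 40320 × 6 = 241920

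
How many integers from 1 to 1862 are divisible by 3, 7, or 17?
⌊1862/3⌋+⌊1862/7⌋+⌊1862/17⌋ - ⌊1862/21⌋-⌊1862/51⌋-⌊1862/119⌋ + ⌊1862/357⌋ = 620+266+109 - 88-36-15 + 5 = 861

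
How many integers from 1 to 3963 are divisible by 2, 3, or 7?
⌊3963/2⌋+⌊3963/3⌋+⌊3963/7⌋ - ⌊3963/6⌋-⌊3963/14⌋-⌊3963/21⌋ + ⌊3963/42⌋ = 1981+1321+566 - 660-283-188 + 94 = 2831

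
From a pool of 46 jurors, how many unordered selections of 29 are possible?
C(46,29) = 46!/(29!×17!) = 1749695026860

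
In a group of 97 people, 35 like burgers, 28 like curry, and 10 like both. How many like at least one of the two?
|A∪B| = |A| + |B| - |A∩B| = 35 + 28 - 10 = 53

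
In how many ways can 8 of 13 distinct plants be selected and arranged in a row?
P(13,8) = 13!/(13-8)! = 51891840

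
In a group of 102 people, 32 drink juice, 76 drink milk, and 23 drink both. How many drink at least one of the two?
|A∪B| = |A| + |B| - |A∩B| = 32 + 76 - 23 = 85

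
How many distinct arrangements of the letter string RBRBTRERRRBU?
12! / (1! × 1! × 1! × 6! × 3!) = 110880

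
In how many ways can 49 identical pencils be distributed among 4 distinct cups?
C(49+4-1, 4-1) = C(52, 3) = 22100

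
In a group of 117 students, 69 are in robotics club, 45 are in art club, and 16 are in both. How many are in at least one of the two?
|A∪B| = |A| + |B| - |A∩B| = 69 + 45 - 16 = 98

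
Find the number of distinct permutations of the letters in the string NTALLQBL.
8! / (1! × 1! × 1! × 1! × 3! × 1!) = 6720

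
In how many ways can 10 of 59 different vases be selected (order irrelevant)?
C(59,10) = 59!/(10!×49!) = 62828356305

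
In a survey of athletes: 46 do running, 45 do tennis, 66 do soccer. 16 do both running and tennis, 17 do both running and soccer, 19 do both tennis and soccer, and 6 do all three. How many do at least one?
|A∪B∪C| = 46+45+66-16-17-19+6 = 111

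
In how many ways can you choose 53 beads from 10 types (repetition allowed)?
C(53+10-1, 10-1) = C(62, 9) = 20286591270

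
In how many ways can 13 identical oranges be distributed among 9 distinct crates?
C(13+9-1, 9-1) = C(21, 8) = 203490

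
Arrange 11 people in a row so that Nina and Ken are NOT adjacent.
Total - adjacent = 11! - (11-1)!×2 = 39916800 - 7257600 = 32659200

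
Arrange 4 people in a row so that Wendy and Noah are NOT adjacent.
Total - adjacent = 4! - (4-1)!×2 = 24 - 12 = 12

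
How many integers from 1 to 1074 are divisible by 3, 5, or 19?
⌊1074/3⌋+⌊1074/5⌋+⌊1074/19⌋ - ⌊1074/15⌋-⌊1074/57⌋-⌊1074/95⌋ + ⌊1074/285⌋ = 358+214+56 - 71-18-11 + 3 = 531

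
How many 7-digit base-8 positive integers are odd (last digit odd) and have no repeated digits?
Last∈{1,3,5,7}. Last=0: 0. Last nonzero: 4×6×P(6,5) = 17280. Total = 17280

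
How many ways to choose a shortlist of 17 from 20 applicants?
C(20,17) = 20!/(17!×3!) = 1140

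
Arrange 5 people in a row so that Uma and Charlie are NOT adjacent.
Total - adjacent = 5! - (5-1)!×2 = 120 - 48 = 72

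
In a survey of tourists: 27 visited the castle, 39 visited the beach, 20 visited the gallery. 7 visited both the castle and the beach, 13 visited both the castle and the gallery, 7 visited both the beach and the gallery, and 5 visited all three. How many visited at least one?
|A∪B∪C| = 27+39+20-7-13-7+5 = 64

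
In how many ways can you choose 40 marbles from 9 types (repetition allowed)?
C(40+9-1, 9-1) = C(48, 8) = 377348994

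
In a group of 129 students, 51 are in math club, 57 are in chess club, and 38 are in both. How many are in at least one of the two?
|A∪B| = |A| + |B| - |A∩B| = 51 + 57 - 38 = 70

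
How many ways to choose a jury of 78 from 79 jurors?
C(79,78) = 79!/(78!×1!) = 79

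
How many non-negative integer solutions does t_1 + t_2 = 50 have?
C(50+2-1, 2-1) = C(51, 1) = 51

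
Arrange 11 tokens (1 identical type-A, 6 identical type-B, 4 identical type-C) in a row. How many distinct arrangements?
11! / (1! × 6! × 4!) = 2310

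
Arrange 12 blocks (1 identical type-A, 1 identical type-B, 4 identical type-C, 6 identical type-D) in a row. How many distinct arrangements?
12! / (1! × 1! × 4! × 6!) = 27720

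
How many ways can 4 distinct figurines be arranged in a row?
4! = 24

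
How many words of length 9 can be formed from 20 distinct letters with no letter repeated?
P(20,9) = 20!/(20-9)! = 60949324800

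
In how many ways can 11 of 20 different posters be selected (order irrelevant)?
C(20,11) = 20!/(11!×9!) = 167960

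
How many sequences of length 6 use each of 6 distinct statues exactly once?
6! = 720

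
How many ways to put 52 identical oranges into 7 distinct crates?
C(52+7-1, 7-1) = C(58, 6) = 40475358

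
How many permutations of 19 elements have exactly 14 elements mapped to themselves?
Choose the 14 fixed points C(19,14) = 11628, derange the rest: !5 = Σ_{j=0}^{5} (-1)^j·5!/j! = 120 - 120 + 60 - 20 + 5 - 1 = 44. Product = 11628 × 44 = 511632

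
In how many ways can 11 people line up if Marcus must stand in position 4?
Fix one position: (11-1)! = 3628800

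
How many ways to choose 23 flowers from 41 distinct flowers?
C(41,23) = 41!/(23!×18!) = 202112640600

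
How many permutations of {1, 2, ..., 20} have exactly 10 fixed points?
Choose the 10 fixed points C(20,10) = 184756, derange the rest: !10 = Σ_{j=0}^{10} (-1)^j·10!/j! = 3628800 - 3628800 + 1814400 - 604800 + 151200 - 30240 + 5040 - 720 + 90 - 10 + 1 = 1334961. Product = 184756 × 1334961 = 246642054516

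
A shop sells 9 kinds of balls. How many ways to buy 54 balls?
C(54+9-1, 9-1) = C(62, 8) = 3381098545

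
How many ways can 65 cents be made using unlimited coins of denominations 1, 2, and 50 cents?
Coefficient of x^65 in 1/(1-x^1) · 1/(1-x^2) · 1/(1-x^50). Case on j = number of 50-cent coins (j = 0..1); remainder r = 65 - 50j is made from {1,2} in ⌊r/2⌋+1 ways. r = 65, 15 → 33 + 8 = 41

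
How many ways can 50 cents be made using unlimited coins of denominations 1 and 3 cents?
Coefficient of x^50 in 1/(1-x^1) · 1/(1-x^3). Use j coins of 3 for j = 0..⌊50/3⌋ = 16, the rest in 1s: 16 + 1 = 17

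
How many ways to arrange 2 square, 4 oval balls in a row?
6! / (2! × 4!) = 15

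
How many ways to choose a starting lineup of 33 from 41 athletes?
C(41,33) = 41!/(33!×8!) = 95548245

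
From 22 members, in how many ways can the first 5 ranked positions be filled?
P(22,5) = 22!/(22-5)! = 3160080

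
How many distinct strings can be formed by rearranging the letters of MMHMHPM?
7! / (2! × 4! × 1!) = 105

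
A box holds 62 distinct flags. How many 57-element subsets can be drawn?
C(62,57) = 62!/(57!×5!) = 6471002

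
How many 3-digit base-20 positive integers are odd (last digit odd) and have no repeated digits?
Last∈{1,3,5,7,9,11,13,15,17,19}. Last=0: 0. Last nonzero: 10×18×P(18,1) = 3240. Total = 3240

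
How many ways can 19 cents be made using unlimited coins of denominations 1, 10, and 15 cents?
Coefficient of x^19 in 1/(1-x^1) · 1/(1-x^10) · 1/(1-x^15). Case on j = number of 15-cent coins (j = 0..1); remainder r = 19 - 15j is made from {1,10} in ⌊r/10⌋+1 ways. r = 19, 4 → 2 + 1 = 3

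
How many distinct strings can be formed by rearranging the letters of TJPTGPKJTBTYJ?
13! / (4! × 1! × 2! × 3! × 1! × 1! × 1!) = 21621600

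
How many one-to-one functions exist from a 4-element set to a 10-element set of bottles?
P(10,4) = 10!/(10-4)! = 5040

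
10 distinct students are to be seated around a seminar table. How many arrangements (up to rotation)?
Circular: fix one position, arrange the rest. (10-1)! = 362880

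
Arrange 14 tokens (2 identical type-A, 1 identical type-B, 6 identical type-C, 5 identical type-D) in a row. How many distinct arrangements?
14! / (2! × 1! × 6! × 5!) = 504504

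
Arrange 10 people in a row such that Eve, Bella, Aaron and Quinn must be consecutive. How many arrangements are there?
Treat the 4 as one block: (10-4+1)! × 4! = 5040 × 24 = 120960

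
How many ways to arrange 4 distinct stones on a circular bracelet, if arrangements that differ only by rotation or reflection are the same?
(4-1)!/2 = 6/2 = 3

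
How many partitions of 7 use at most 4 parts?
By conjugation, equals partitions of 7 into parts ≤ 4. Let r_j(i) = number of partitions of i into parts ≤ j, for i = 0..7. r_1(i) = 1 for all i; r_j(i) = r_{j-1}(i) + r_j(i-j). Rows j = 2..4: ≤2: 1 1 2 2 3 3 4 4; ≤3: 1 1 2 3 4 5 7 8; ≤4: 1 1 2 3 5 6 9 11. r_4(7) = 11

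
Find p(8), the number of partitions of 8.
Pentagonal recurrence p(n) = p(n-1) + p(n-2) - p(n-5) - p(n-7) + p(n-12) + p(n-15) - ... gives p(0..7) = 1, 1, 2, 3, 5, 7, 11, 15. p(8) = p(7) + p(6) - p(3) - p(1) = 15 + 11 - 3 - 1 = 22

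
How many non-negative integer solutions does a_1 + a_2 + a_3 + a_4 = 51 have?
C(51+4-1, 4-1) = C(54, 3) = 24804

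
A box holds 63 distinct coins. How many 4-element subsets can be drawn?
C(63,4) = 63!/(4!×59!) = 595665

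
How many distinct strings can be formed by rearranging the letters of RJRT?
4! / (2! × 1! × 1!) = 12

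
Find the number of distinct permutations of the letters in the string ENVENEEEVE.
10! / (2! × 6! × 2!) = 1260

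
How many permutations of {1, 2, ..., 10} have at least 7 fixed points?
Exactly j fixed points: C(10,j)·!(10-j); sum over j ≥ 7 (derangement numbers via !m = (m-1)·(!(m-1) + !(m-2)): !0..!3 = 1, 0, 1, 2). Σ_{j=7}^{10} C(10,j)·!(10-j) = C(10,7)·!3 + C(10,8)·!2 + C(10,9)·!1 + C(10,10)·!0 = 120·2 + 45·1 + 10·0 + 1·1 = 286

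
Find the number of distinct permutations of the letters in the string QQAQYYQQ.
8! / (2! × 5! × 1!) = 168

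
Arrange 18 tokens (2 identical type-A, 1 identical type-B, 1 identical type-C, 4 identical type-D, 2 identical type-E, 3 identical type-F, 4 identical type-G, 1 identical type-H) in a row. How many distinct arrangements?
18! / (2! × 1! × 1! × 4! × 2! × 3! × 4! × 1!) = 463134672000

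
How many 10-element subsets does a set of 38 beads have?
C(38,10) = 38!/(10!×28!) = 472733756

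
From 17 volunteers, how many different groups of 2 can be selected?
C(17,2) = 17!/(2!×15!) = 136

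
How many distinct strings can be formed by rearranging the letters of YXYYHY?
6! / (1! × 4! × 1!) = 30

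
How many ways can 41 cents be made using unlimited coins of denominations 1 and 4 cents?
Coefficient of x^41 in 1/(1-x^1) · 1/(1-x^4). Use j coins of 4 for j = 0..⌊41/4⌋ = 10, the rest in 1s: 10 + 1 = 11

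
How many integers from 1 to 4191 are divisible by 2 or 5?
⌊4191/2⌋ + ⌊4191/5⌋ - ⌊4191/10⌋ = 2095 + 838 - 419 = 2514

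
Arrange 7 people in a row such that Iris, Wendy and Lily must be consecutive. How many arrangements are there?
Treat the 3 as one block: (7-3+1)! × 3! = 120 × 6 = 720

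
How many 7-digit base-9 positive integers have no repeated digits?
First digit: 8 choices (nonzero). Then descending: 8 × 8 × 7 × 6 × 5 × 4 × 3 = 161280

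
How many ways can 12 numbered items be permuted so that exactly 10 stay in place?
Choose the 10 fixed points C(12,10) = 66, derange the rest: !2 = Σ_{j=0}^{2} (-1)^j·2!/j! = 2 - 2 + 1 = 1. Product = 66 × 1 = 66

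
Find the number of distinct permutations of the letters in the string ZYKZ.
4! / (1! × 1! × 2!) = 12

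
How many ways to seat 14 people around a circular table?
Circular: fix one position, arrange the rest. (14-1)! = 6227020800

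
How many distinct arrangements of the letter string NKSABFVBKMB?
11! / (1! × 3! × 2! × 1! × 1! × 1! × 1! × 1!) = 3326400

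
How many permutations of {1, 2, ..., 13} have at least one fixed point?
Complement of the derangements. !13 = Σ_{j=0}^{13} (-1)^j·13!/j! = 6227020800 - 6227020800 + 3113510400 - 1037836800 + 259459200 - 51891840 + 8648640 - 1235520 + 154440 - 17160 + 1716 - 156 + 13 - 1 = 2290792932. 13! - !13 = 6227020800 - 2290792932 = 3936227868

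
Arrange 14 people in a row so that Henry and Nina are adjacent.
Treat as block: (14-1)! × 2! = 6227020800 × 2 = 12454041600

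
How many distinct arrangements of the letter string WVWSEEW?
7! / (2! × 1! × 1! × 3!) = 420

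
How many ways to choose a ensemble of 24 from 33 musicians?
C(33,24) = 33!/(24!×9!) = 38567100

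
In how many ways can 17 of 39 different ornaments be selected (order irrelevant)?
C(39,17) = 39!/(17!×22!) = 51021117810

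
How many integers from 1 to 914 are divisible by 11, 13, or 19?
⌊914/11⌋+⌊914/13⌋+⌊914/19⌋ - ⌊914/143⌋-⌊914/209⌋-⌊914/247⌋ + ⌊914/2717⌋ = 83+70+48 - 6-4-3 + 0 = 188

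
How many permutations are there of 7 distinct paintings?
7! = 5040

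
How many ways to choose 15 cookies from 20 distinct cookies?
C(20,15) = 20!/(15!×5!) = 15504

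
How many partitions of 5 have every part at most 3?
Let r_j(i) = number of partitions of i into parts ≤ j, for i = 0..5. r_1(i) = 1 for all i; r_j(i) = r_{j-1}(i) + r_j(i-j). Rows j = 2..3: ≤2: 1 1 2 2 3 3; ≤3: 1 1 2 3 4 5. r_3(5) = 5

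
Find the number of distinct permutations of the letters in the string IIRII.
5! / (4! × 1!) = 5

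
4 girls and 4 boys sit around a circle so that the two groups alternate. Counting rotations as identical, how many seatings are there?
Fix one of the girls: (4-1)! ways for the remaining girls, × 4! ways for the boys = 6 × 24 = 144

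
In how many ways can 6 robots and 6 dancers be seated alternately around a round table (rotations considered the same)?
Fix one of the robots: (6-1)! ways for the remaining robots, × 6! ways for the dancers = 120 × 720 = 86400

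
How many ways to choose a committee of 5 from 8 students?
C(8,5) = 8!/(5!×3!) = 56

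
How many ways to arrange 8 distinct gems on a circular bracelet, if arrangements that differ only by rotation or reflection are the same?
(8-1)!/2 = 5040/2 = 2520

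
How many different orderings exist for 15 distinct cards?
15! = 1307674368000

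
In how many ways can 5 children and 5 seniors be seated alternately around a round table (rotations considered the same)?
Fix one of the children: (5-1)! ways for the remaining children, × 5! ways for the seniors = 24 × 120 = 2880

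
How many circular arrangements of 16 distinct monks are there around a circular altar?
Circular: fix one position, arrange the rest. (16-1)! = 1307674368000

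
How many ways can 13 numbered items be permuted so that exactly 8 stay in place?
Choose the 8 fixed points C(13,8) = 1287, derange the rest: !5 = Σ_{j=0}^{5} (-1)^j·5!/j! = 120 - 120 + 60 - 20 + 5 - 1 = 44. Product = 1287 × 44 = 56628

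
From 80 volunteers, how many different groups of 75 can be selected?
C(80,75) = 80!/(75!×5!) = 24040016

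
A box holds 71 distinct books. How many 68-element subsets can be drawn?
C(71,68) = 71!/(68!×3!) = 57155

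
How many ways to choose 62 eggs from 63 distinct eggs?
C(63,62) = 63!/(62!×1!) = 63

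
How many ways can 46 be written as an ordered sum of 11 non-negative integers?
C(46+11-1, 11-1) = C(56, 10) = 35607051480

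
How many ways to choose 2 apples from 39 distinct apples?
C(39,2) = 39!/(2!×37!) = 741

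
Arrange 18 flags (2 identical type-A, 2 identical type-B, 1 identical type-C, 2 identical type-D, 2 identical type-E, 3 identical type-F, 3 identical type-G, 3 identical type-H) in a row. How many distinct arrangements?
18! / (2! × 2! × 1! × 2! × 2! × 3! × 3! × 3!) = 1852538688000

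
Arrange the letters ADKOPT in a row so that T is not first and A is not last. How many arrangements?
By inclusion-exclusion: 6! - 2×(6-1)! + (6-2)! = 720 - 240 + 24 = 504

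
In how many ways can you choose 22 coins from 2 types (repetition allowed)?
C(22+2-1, 2-1) = C(23, 1) = 23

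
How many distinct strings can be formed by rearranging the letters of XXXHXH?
6! / (4! × 2!) = 15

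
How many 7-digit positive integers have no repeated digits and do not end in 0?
Last digit: 9 nonzero choices. First digit: 8 (nonzero, ≠last). Middle 5: P(8,5) = 6720. Total = 483840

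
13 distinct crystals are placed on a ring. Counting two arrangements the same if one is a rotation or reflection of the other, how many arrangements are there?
(13-1)!/2 = 479001600/2 = 239500800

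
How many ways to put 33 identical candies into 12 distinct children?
C(33+12-1, 12-1) = C(44, 11) = 7669339132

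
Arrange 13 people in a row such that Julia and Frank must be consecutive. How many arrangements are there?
Treat the 2 as one block: (13-2+1)! × 2! = 479001600 × 2 = 958003200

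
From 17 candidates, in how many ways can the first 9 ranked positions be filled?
P(17,9) = 17!/(17-9)! = 8821612800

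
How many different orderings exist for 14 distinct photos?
14! = 87178291200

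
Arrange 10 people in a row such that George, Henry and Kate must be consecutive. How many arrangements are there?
Treat the 3 as one block: (10-3+1)! × 3! = 40320 × 6 = 241920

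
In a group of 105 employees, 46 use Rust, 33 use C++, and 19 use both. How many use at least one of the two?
|A∪B| = |A| + |B| - |A∩B| = 46 + 33 - 19 = 60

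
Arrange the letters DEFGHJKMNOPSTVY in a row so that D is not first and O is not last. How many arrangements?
By inclusion-exclusion: 15! - 2×(15-1)! + (15-2)! = 1307674368000 - 174356582400 + 6227020800 = 1139544806400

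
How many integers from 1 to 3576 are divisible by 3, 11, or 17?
⌊3576/3⌋+⌊3576/11⌋+⌊3576/17⌋ - ⌊3576/33⌋-⌊3576/51⌋-⌊3576/187⌋ + ⌊3576/561⌋ = 1192+325+210 - 108-70-19 + 6 = 1536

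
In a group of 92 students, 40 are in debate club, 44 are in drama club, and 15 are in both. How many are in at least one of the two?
|A∪B| = |A| + |B| - |A∩B| = 40 + 44 - 15 = 69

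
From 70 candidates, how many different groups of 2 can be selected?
C(70,2) = 70!/(2!×68!) = 2415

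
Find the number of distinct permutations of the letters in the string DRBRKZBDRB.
10! / (2! × 1! × 3! × 3! × 1!) = 50400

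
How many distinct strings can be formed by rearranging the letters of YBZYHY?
6! / (1! × 1! × 1! × 3!) = 120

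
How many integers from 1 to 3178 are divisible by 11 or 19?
⌊3178/11⌋ + ⌊3178/19⌋ - ⌊3178/209⌋ = 288 + 167 - 15 = 440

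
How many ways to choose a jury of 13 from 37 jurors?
C(37,13) = 37!/(13!×24!) = 3562467300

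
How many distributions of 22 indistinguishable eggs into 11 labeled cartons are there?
C(22+11-1, 11-1) = C(32, 10) = 64512240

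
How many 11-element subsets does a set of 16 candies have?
C(16,11) = 16!/(11!×5!) = 4368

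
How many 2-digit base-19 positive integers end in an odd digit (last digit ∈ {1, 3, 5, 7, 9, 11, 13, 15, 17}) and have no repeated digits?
Last∈{1,3,5,7,9,11,13,15,17}. Last=0: 0. Last nonzero: 9×17×P(17,0) = 153. Total = 153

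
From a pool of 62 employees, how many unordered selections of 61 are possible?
C(62,61) = 62!/(61!×1!) = 62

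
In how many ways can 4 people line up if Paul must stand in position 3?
Fix one position: (4-1)! = 6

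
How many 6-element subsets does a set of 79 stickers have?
C(79,6) = 79!/(6!×73!) = 277962685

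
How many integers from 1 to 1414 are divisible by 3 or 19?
⌊1414/3⌋ + ⌊1414/19⌋ - ⌊1414/57⌋ = 471 + 74 - 24 = 521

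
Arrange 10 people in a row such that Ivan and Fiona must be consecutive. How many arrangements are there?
Treat the 2 as one block: (10-2+1)! × 2! = 362880 × 2 = 725760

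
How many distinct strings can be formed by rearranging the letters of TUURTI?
6! / (2! × 2! × 1! × 1!) = 180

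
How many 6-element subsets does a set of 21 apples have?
C(21,6) = 21!/(6!×15!) = 54264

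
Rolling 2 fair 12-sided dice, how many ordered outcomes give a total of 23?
Coefficient of x^23 in (x + x² + ... + x^12)^2. By inclusion-exclusion on dice exceeding 12: Σ_j (-1)^j C(2,j)·C(23-1-12j, 1) = C(2,0)·C(22,1) - C(2,1)·C(10,1) = 1·22 - 2·10 = 2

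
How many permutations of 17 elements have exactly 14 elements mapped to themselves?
Choose the 14 fixed points C(17,14) = 680, derange the rest: !3 = Σ_{j=0}^{3} (-1)^j·3!/j! = 6 - 6 + 3 - 1 = 2. Product = 680 × 2 = 1360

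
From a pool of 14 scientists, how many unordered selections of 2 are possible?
C(14,2) = 14!/(2!×12!) = 91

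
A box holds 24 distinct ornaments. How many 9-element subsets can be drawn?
C(24,9) = 24!/(9!×15!) = 1307504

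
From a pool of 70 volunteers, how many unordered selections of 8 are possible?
C(70,8) = 70!/(8!×62!) = 9440350920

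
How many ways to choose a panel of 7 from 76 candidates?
C(76,7) = 76!/(7!×69!) = 2186189400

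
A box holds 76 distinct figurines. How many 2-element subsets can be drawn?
C(76,2) = 76!/(2!×74!) = 2850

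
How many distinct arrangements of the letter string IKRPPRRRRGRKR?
13! / (2! × 7! × 2! × 1! × 1!) = 308880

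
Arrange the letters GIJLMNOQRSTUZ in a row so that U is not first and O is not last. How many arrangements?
By inclusion-exclusion: 13! - 2×(13-1)! + (13-2)! = 6227020800 - 958003200 + 39916800 = 5308934400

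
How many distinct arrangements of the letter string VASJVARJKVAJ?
12! / (3! × 3! × 3! × 1! × 1! × 1!) = 2217600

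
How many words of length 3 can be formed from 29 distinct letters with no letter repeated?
P(29,3) = 29!/(29-3)! = 21924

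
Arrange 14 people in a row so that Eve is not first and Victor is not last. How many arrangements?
By inclusion-exclusion: 14! - 2×(14-1)! + (14-2)! = 87178291200 - 12454041600 + 479001600 = 75203251200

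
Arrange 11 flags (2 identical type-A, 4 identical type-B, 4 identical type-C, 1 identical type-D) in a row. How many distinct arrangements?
11! / (2! × 4! × 4! × 1!) = 34650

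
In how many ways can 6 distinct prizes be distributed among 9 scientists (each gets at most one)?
P(9,6) = 9!/(9-6)! = 60480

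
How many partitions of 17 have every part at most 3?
Let r_j(i) = number of partitions of i into parts ≤ j, for i = 0..17. r_1(i) = 1 for all i; r_j(i) = r_{j-1}(i) + r_j(i-j). Rows j = 2..3: ≤2: 1 1 2 2 3 3 4 4 5 5 6 6 7 7 8 8 9 9; ≤3: 1 1 2 3 4 5 7 8 10 12 14 16 19 21 24 27 30 33. r_3(17) = 33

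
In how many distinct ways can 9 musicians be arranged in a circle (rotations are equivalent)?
Circular: fix one position, arrange the rest. (9-1)! = 40320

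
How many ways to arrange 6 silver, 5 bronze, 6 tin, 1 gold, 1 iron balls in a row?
19! / (6! × 5! × 6! × 1! × 1!) = 1955457504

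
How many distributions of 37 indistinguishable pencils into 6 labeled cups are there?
C(37+6-1, 6-1) = C(42, 5) = 850668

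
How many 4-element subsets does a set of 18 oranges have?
C(18,4) = 18!/(4!×14!) = 3060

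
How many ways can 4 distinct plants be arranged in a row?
4! = 24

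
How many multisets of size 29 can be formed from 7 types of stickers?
C(29+7-1, 7-1) = C(35, 6) = 1623160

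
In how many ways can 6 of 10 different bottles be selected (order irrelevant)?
C(10,6) = 10!/(6!×4!) = 210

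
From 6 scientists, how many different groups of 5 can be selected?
C(6,5) = 6!/(5!×1!) = 6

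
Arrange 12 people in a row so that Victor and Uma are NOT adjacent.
Total - adjacent = 12! - (12-1)!×2 = 479001600 - 79833600 = 399168000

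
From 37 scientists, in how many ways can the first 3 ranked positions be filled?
P(37,3) = 37!/(37-3)! = 46620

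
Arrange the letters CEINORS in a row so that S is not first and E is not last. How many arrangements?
By inclusion-exclusion: 7! - 2×(7-1)! + (7-2)! = 5040 - 1440 + 120 = 3720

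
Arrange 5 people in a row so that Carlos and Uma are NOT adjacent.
Total - adjacent = 5! - (5-1)!×2 = 120 - 48 = 72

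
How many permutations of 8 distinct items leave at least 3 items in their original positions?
Exactly j fixed points: C(8,j)·!(8-j); sum over j ≥ 3 (derangement numbers via !m = (m-1)·(!(m-1) + !(m-2)): !0..!5 = 1, 0, 1, 2, 9, 44). Σ_{j=3}^{8} C(8,j)·!(8-j) = C(8,3)·!5 + C(8,4)·!4 + C(8,5)·!3 + C(8,6)·!2 + C(8,7)·!1 + C(8,8)·!0 = 56·44 + 70·9 + 56·2 + 28·1 + 8·0 + 1·1 = 3235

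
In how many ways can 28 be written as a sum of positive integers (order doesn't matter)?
Pentagonal recurrence p(n) = p(n-1) + p(n-2) - p(n-5) - p(n-7) + p(n-12) + p(n-15) - ... gives p(0..27) = 1, 1, 2, 3, 5, 7, 11, 15, 22, 30, 42, 56, 77, 101, 135, 176, 231, 297, 385, 490, 627, 792, 1002, 1255, 1575, 1958, 2436, 3010. p(28) = p(27) + p(26) - p(23) - p(21) + p(16) + p(13) - p(6) - p(2) = 3010 + 2436 - 1255 - 792 + 231 + 101 - 11 - 2 = 3718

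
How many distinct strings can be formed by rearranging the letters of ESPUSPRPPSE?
11! / (2! × 1! × 4! × 3! × 1!) = 138600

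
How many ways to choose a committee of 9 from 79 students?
C(79,9) = 79!/(9!×70!) = 205811513765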